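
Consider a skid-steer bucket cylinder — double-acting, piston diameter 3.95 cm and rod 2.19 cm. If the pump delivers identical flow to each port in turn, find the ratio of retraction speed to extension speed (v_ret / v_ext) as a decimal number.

v_ret/v_ext ≈ 1.44

Cap-side area A_cap = π/4 × (3.95 cm)² = 12.25 cm^2
Rod-side annular area A_ann = π/4 × (3.95² − 2.19²) = 8.487 cm^2
For equal Q, v ∝ 1/A, so v_ret/v_ext = A_cap/A_ann.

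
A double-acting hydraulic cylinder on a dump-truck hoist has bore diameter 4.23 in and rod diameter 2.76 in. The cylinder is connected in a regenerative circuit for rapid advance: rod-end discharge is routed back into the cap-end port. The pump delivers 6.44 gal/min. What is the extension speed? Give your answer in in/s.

In regeneration the rod-end outflow joins the pump flow into the cap end, so the net volume the pump must supply per unit advance equals the rod cross-section area.
Rod cross-section A_rod = π/4 × (2.76 in)² = 5.983 in^2
v = Q_pump / A_rod

v ≈ 4.14 in/s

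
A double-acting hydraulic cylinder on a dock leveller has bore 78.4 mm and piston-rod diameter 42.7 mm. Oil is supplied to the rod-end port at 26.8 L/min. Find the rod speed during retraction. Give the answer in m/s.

v ≈ 0.132 m/s

Rod-side annular area A_ann = π/4 × (78.4² − 42.7²) = 3395 mm^2
Flow into the rod-end port fills the annular volume.
v = Q / A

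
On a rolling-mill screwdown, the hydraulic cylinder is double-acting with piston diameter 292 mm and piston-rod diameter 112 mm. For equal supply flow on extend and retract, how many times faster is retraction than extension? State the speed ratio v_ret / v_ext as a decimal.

v_ret/v_ext ≈ 1.17

Cap-side area A_cap = π/4 × (292 mm)² = 66970 mm^2
Rod-side annular area A_ann = π/4 × (292² − 112²) = 57110 mm^2
For equal Q, v ∝ 1/A, so v_ret/v_ext = A_cap/A_ann.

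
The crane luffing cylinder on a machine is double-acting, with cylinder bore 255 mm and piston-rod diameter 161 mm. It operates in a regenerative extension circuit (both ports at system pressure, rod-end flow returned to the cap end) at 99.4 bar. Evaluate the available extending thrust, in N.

With equal pressure on both faces, forces on the annular region cancel; the net push is pressure × rod cross-section.
Rod cross-section A_rod = π/4 × (161 mm)² = 20360 mm^2
F = P × A_rod

F ≈ 2.02e5 N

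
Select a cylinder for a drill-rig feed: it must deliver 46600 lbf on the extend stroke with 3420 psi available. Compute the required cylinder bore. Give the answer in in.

Extension force acts on the full piston face: F = P × (π/4)D².
D = √(4F / (πP)) = √(4 × 46600 lbf / (π × 3420 psi))

D ≈ 4.17 in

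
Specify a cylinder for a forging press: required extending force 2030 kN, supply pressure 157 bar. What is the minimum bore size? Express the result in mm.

Extension force acts on the full piston face: F = P × (π/4)D².
D = √(4F / (πP)) = √(4 × 2030 kN / (π × 157 bar))

D ≈ 406 mm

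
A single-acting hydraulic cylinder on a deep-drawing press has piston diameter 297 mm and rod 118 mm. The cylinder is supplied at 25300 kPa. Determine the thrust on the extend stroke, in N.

Cap-side area A_cap = π/4 × (297 mm)² = 69280 mm^2
F = P × A_cap = 25300 kPa × A_cap

F ≈ 1.75e6 N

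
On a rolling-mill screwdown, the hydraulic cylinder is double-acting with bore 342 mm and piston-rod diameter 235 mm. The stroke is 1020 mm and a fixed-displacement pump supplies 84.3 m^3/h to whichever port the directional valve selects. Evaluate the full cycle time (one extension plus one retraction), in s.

Cap-side area A_cap = π/4 × (342 mm)² = 91860 mm^2
Rod-side annular area A_ann = π/4 × (342² − 235²) = 48490 mm^2
t_ext = A_cap·L/Q = 4.001 s
t_ret = A_ann·L/Q = 2.112 s
t_cycle = t_ext + t_ret

t ≈ 6.11 s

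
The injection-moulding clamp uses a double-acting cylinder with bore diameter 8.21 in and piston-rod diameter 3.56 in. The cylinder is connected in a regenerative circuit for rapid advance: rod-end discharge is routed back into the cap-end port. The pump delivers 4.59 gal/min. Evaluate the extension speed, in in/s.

v ≈ 1.78 in/s

In regeneration the rod-end outflow joins the pump flow into the cap end, so the net volume the pump must supply per unit advance equals the rod cross-section area.
Rod cross-section A_rod = π/4 × (3.56 in)² = 9.954 in^2
v = Q_pump / A_rod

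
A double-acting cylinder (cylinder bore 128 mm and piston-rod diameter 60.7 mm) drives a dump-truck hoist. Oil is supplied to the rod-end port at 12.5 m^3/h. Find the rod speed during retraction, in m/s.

Rod-side annular area A_ann = π/4 × (128² − 60.7²) = 9974 mm^2
Flow into the rod-end port fills the annular volume.
v = Q / A

v ≈ 0.348 m/s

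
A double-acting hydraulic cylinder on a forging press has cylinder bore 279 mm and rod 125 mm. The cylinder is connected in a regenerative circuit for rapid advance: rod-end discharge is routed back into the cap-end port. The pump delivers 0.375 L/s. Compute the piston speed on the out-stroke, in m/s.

In regeneration the rod-end outflow joins the pump flow into the cap end, so the net volume the pump must supply per unit advance equals the rod cross-section area.
Rod cross-section A_rod = π/4 × (125 mm)² = 12270 mm^2
v = Q_pump / A_rod

v ≈ 0.0306 m/s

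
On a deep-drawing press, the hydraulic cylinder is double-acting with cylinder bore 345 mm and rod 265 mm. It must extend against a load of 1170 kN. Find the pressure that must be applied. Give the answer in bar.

Cap-side area A_cap = π/4 × (345 mm)² = 93480 mm^2
P = F / A = 1170 kN / A

P ≈ 125 bar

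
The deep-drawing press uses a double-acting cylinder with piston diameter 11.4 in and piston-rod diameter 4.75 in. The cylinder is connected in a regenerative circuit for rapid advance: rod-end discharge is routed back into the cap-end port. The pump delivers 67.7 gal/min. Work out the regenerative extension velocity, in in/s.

In regeneration the rod-end outflow joins the pump flow into the cap end, so the net volume the pump must supply per unit advance equals the rod cross-section area.
Rod cross-section A_rod = π/4 × (4.75 in)² = 17.72 in^2
v = Q_pump / A_rod

v ≈ 14.7 in/s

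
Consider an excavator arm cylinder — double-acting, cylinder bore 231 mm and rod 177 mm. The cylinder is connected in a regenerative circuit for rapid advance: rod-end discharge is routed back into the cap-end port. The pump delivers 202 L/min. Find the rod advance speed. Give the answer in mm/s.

v ≈ 137 mm/s

In regeneration the rod-end outflow joins the pump flow into the cap end, so the net volume the pump must supply per unit advance equals the rod cross-section area.
Rod cross-section A_rod = π/4 × (177 mm)² = 24610 mm^2
v = Q_pump / A_rod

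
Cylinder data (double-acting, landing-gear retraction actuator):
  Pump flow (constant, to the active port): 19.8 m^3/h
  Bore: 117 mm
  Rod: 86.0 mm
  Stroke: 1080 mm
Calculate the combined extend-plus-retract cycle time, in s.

t ≈ 3.08 s

Cap-side area A_cap = π/4 × (117 mm)² = 10750 mm^2
Rod-side annular area A_ann = π/4 × (117² − 86.0²) = 4943 mm^2
t_ext = A_cap·L/Q = 2.111 s
t_ret = A_ann·L/Q = 0.9705 s
t_cycle = t_ext + t_ret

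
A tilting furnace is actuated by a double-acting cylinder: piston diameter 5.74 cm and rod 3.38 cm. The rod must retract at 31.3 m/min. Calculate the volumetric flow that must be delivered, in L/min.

Q ≈ 52.9 L/min

Rod-side annular area A_ann = π/4 × (5.74² − 3.38²) = 16.90 cm^2
Q = A × v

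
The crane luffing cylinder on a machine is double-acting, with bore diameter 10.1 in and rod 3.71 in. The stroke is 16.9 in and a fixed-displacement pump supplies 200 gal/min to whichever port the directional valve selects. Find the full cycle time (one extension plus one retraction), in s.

Cap-side area A_cap = π/4 × (10.1 in)² = 80.12 in^2
Rod-side annular area A_ann = π/4 × (10.1² − 3.71²) = 69.31 in^2
t_ext = A_cap·L/Q = 1.758 s
t_ret = A_ann·L/Q = 1.521 s
t_cycle = t_ext + t_ret

t ≈ 3.28 s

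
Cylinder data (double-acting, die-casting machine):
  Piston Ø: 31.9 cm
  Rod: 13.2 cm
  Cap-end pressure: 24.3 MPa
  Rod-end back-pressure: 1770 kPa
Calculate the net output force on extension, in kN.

Cap-side area A_cap = π/4 × (31.9 cm)² = 799.2 cm^2
Rod-side annular area A_ann = π/4 × (31.9² − 13.2²) = 662.4 cm^2
Net thrust = P_cap·A_cap − P_rod·A_ann = 1942 kN − 117.2 kN

F ≈ 1820 kN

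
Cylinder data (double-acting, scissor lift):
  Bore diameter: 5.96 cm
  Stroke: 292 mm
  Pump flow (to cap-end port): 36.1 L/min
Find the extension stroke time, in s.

t ≈ 1.35 s

Cap-side area A_cap = π/4 × (5.96 cm)² = 27.90 cm^2
Swept volume V = A × L; t = V / Q = A·L / Q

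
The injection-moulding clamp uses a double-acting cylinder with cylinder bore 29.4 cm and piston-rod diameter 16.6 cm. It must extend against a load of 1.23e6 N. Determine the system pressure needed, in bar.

Cap-side area A_cap = π/4 × (29.4 cm)² = 678.9 cm^2
P = F / A = 1.23e6 N / A

P ≈ 181 bar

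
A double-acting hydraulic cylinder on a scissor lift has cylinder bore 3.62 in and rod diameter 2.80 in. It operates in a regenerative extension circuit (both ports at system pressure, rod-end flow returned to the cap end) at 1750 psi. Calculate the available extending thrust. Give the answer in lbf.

With equal pressure on both faces, forces on the annular region cancel; the net push is pressure × rod cross-section.
Rod cross-section A_rod = π/4 × (2.80 in)² = 6.158 in^2
F = P × A_rod

F ≈ 10800 lbf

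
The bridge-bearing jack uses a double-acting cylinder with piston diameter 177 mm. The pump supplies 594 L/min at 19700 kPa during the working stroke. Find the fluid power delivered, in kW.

W ≈ 195 kW

Hydraulic power = P × Q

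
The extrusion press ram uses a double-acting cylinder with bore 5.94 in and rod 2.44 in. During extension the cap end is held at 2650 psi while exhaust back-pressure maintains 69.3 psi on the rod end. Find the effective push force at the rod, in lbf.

Cap-side area A_cap = π/4 × (5.94 in)² = 27.71 in^2
Rod-side annular area A_ann = π/4 × (5.94² − 2.44²) = 23.04 in^2
Net thrust = P_cap·A_cap − P_rod·A_ann = 73440 lbf − 1596 lbf

F ≈ 71800 lbf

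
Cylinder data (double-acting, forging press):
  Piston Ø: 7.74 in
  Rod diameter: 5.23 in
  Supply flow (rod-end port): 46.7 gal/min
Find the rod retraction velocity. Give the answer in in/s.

Rod-side annular area A_ann = π/4 × (7.74² − 5.23²) = 25.57 in^2
Flow into the rod-end port fills the annular volume.
v = Q / A

v ≈ 7.03 in/s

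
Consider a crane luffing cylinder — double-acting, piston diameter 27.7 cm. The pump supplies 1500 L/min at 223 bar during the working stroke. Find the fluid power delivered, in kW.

W ≈ 558 kW

Hydraulic power = P × Q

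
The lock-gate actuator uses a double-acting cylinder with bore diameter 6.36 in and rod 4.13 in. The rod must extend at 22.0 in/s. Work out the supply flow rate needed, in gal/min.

Cap-side area A_cap = π/4 × (6.36 in)² = 31.77 in^2
Q = A × v

Q ≈ 182 gal/min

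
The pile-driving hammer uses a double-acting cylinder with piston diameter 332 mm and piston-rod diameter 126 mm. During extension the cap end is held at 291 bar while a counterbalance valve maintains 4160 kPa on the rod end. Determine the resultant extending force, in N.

F ≈ 2.21e6 N

Cap-side area A_cap = π/4 × (332 mm)² = 86570 mm^2
Rod-side annular area A_ann = π/4 × (332² − 126²) = 74100 mm^2
Net thrust = P_cap·A_cap − P_rod·A_ann = 2.519e6 N − 3.083e5 N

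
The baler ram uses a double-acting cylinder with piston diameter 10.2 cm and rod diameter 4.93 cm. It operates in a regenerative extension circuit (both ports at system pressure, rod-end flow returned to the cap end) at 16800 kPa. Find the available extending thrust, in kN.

F ≈ 32.1 kN

With equal pressure on both faces, forces on the annular region cancel; the net push is pressure × rod cross-section.
Rod cross-section A_rod = π/4 × (4.93 cm)² = 19.09 cm^2
F = P × A_rod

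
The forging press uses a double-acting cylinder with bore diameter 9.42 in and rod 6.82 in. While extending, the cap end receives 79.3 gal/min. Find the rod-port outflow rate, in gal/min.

Cap-side area A_cap = π/4 × (9.42 in)² = 69.69 in^2
Rod-side annular area A_ann = π/4 × (9.42² − 6.82²) = 33.16 in^2
Piston speed v = Q_in/A_cap; rod-end outflow Q_out = v × A_ann = Q_in × A_ann/A_cap.

Q_out ≈ 37.7 gal/min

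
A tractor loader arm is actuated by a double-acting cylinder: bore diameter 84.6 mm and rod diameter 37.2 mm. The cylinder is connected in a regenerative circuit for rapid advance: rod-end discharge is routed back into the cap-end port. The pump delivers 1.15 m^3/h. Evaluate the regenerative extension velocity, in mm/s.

In regeneration the rod-end outflow joins the pump flow into the cap end, so the net volume the pump must supply per unit advance equals the rod cross-section area.
Rod cross-section A_rod = π/4 × (37.2 mm)² = 1087 mm^2
v = Q_pump / A_rod

v ≈ 294 mm/s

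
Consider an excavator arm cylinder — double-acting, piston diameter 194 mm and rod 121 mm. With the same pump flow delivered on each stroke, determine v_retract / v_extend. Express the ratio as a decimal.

v_ret/v_ext ≈ 1.64

Cap-side area A_cap = π/4 × (194 mm)² = 29560 mm^2
Rod-side annular area A_ann = π/4 × (194² − 121²) = 18060 mm^2
For equal Q, v ∝ 1/A, so v_ret/v_ext = A_cap/A_ann.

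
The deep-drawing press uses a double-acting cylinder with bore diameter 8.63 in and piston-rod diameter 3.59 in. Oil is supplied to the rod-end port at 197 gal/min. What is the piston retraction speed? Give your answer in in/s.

v ≈ 15.7 in/s

Rod-side annular area A_ann = π/4 × (8.63² − 3.59²) = 48.37 in^2
Flow into the rod-end port fills the annular volume.
v = Q / A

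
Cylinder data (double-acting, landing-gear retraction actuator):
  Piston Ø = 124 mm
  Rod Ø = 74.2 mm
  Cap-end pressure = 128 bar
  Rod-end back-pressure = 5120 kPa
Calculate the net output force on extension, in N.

Cap-side area A_cap = π/4 × (124 mm)² = 12080 mm^2
Rod-side annular area A_ann = π/4 × (124² − 74.2²) = 7752 mm^2
Net thrust = P_cap·A_cap − P_rod·A_ann = 1.546e5 N − 39690 N

F ≈ 1.15e5 N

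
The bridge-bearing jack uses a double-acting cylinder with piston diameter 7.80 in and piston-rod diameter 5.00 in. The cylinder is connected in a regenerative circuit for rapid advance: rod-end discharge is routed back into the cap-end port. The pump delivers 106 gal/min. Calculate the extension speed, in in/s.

In regeneration the rod-end outflow joins the pump flow into the cap end, so the net volume the pump must supply per unit advance equals the rod cross-section area.
Rod cross-section A_rod = π/4 × (5.00 in)² = 19.63 in^2
v = Q_pump / A_rod

v ≈ 20.8 in/s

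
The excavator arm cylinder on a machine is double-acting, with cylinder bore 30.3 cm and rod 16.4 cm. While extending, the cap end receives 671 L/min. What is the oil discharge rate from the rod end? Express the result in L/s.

Cap-side area A_cap = π/4 × (30.3 cm)² = 721.1 cm^2
Rod-side annular area A_ann = π/4 × (30.3² − 16.4²) = 509.8 cm^2
Piston speed v = Q_in/A_cap; rod-end outflow Q_out = v × A_ann = Q_in × A_ann/A_cap.

Q_out ≈ 7.91 L/s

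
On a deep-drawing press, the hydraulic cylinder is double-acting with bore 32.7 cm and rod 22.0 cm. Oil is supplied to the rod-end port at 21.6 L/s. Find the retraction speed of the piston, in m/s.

Rod-side annular area A_ann = π/4 × (32.7² − 22.0²) = 459.7 cm^2
Flow into the rod-end port fills the annular volume.
v = Q / A

v ≈ 0.470 m/s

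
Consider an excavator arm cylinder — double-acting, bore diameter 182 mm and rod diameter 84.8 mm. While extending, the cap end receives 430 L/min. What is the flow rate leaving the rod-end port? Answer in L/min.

Cap-side area A_cap = π/4 × (182 mm)² = 26020 mm^2
Rod-side annular area A_ann = π/4 × (182² − 84.8²) = 20370 mm^2
Piston speed v = Q_in/A_cap; rod-end outflow Q_out = v × A_ann = Q_in × A_ann/A_cap.

Q_out ≈ 337 L/min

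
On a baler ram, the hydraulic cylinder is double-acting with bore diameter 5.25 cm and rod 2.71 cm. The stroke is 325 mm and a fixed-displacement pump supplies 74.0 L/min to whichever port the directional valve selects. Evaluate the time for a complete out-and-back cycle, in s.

t ≈ 0.989 s

Cap-side area A_cap = π/4 × (5.25 cm)² = 21.65 cm^2
Rod-side annular area A_ann = π/4 × (5.25² − 2.71²) = 15.88 cm^2
t_ext = A_cap·L/Q = 0.5704 s
t_ret = A_ann·L/Q = 0.4184 s
t_cycle = t_ext + t_ret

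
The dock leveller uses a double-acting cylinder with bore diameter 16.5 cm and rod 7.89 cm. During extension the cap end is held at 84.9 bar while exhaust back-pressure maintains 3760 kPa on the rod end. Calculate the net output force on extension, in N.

Cap-side area A_cap = π/4 × (16.5 cm)² = 213.8 cm^2
Rod-side annular area A_ann = π/4 × (16.5² − 7.89²) = 164.9 cm^2
Net thrust = P_cap·A_cap − P_rod·A_ann = 1.815e5 N − 62010 N

F ≈ 1.20e5 N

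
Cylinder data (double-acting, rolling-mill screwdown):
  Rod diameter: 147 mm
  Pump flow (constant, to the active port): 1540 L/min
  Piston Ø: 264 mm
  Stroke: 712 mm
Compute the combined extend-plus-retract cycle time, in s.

Cap-side area A_cap = π/4 × (264 mm)² = 54740 mm^2
Rod-side annular area A_ann = π/4 × (264² − 147²) = 37770 mm^2
t_ext = A_cap·L/Q = 1.518 s
t_ret = A_ann·L/Q = 1.048 s
t_cycle = t_ext + t_ret

t ≈ 2.57 s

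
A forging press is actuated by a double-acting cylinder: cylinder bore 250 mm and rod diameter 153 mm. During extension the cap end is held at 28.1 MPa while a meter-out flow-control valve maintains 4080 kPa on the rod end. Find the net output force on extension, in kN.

F ≈ 1250 kN

Cap-side area A_cap = π/4 × (250 mm)² = 49090 mm^2
Rod-side annular area A_ann = π/4 × (250² − 153²) = 30700 mm^2
Net thrust = P_cap·A_cap − P_rod·A_ann = 1379 kN − 125.3 kN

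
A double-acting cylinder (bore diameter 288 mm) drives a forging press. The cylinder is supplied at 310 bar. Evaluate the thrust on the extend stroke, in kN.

F ≈ 2020 kN

Cap-side area A_cap = π/4 × (288 mm)² = 65140 mm^2
F = P × A_cap = 310 bar × A_cap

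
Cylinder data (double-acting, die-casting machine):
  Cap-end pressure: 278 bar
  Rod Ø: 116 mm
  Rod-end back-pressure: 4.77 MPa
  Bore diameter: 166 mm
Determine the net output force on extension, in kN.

Cap-side area A_cap = π/4 × (166 mm)² = 21640 mm^2
Rod-side annular area A_ann = π/4 × (166² − 116²) = 11070 mm^2
Net thrust = P_cap·A_cap − P_rod·A_ann = 601.7 kN − 52.82 kN

F ≈ 549 kN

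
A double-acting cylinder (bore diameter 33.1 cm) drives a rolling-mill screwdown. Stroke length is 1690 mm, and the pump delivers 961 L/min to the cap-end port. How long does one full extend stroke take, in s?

Cap-side area A_cap = π/4 × (33.1 cm)² = 860.5 cm^2
Swept volume V = A × L; t = V / Q = A·L / Q

t ≈ 9.08 s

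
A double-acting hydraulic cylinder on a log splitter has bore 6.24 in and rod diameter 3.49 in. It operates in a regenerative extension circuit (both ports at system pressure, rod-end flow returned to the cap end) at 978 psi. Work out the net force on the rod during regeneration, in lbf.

With equal pressure on both faces, forces on the annular region cancel; the net push is pressure × rod cross-section.
Rod cross-section A_rod = π/4 × (3.49 in)² = 9.566 in^2
F = P × A_rod

F ≈ 9360 lbf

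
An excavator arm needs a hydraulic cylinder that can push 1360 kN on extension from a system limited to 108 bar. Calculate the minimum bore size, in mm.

Extension force acts on the full piston face: F = P × (π/4)D².
D = √(4F / (πP)) = √(4 × 1360 kN / (π × 108 bar))

D ≈ 400 mm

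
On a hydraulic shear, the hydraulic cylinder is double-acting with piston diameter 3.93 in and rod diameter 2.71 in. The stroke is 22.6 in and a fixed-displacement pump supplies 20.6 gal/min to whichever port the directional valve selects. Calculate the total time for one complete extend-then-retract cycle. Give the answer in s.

t ≈ 5.27 s

Cap-side area A_cap = π/4 × (3.93 in)² = 12.13 in^2
Rod-side annular area A_ann = π/4 × (3.93² − 2.71²) = 6.362 in^2
t_ext = A_cap·L/Q = 3.457 s
t_ret = A_ann·L/Q = 1.813 s
t_cycle = t_ext + t_ret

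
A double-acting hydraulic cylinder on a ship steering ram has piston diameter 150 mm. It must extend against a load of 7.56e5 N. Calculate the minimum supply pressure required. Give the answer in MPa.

P ≈ 42.8 MPa

Cap-side area A_cap = π/4 × (150 mm)² = 17670 mm^2
P = F / A = 7.56e5 N / A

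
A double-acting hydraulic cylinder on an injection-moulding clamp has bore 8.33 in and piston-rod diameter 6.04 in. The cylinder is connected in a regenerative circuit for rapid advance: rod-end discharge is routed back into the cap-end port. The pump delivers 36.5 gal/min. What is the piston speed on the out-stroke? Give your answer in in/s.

In regeneration the rod-end outflow joins the pump flow into the cap end, so the net volume the pump must supply per unit advance equals the rod cross-section area.
Rod cross-section A_rod = π/4 × (6.04 in)² = 28.65 in^2
v = Q_pump / A_rod

v ≈ 4.90 in/s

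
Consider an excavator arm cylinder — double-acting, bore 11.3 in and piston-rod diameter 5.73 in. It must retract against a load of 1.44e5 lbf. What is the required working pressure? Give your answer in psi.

Rod-side annular area A_ann = π/4 × (11.3² − 5.73²) = 74.50 in^2
Retraction: pressure acts on the annular area.
P = F / A = 1.44e5 lbf / A

P ≈ 1930 psi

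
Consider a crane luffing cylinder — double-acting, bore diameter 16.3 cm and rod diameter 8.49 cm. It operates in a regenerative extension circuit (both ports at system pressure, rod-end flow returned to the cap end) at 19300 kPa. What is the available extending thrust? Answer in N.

F ≈ 1.09e5 N

With equal pressure on both faces, forces on the annular region cancel; the net push is pressure × rod cross-section.
Rod cross-section A_rod = π/4 × (8.49 cm)² = 56.61 cm^2
F = P × A_rod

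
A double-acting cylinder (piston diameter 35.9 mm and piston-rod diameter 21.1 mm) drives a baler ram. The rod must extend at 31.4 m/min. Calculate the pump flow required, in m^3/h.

Q ≈ 1.91 m^3/h

Cap-side area A_cap = π/4 × (35.9 mm)² = 1012 mm^2
Q = A × v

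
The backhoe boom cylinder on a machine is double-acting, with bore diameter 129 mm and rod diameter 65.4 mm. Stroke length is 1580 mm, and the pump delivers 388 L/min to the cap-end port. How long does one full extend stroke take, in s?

t ≈ 3.19 s

Cap-side area A_cap = π/4 × (129 mm)² = 13070 mm^2
Swept volume V = A × L; t = V / Q = A·L / Q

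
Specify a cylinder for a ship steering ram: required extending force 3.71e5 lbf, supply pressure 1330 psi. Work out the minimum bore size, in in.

D ≈ 18.8 in

Extension force acts on the full piston face: F = P × (π/4)D².
D = √(4F / (πP)) = √(4 × 3.71e5 lbf / (π × 1330 psi))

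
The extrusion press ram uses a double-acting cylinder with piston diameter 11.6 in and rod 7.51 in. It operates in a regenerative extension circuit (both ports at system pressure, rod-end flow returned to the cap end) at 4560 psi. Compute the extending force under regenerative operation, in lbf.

F ≈ 2.02e5 lbf

With equal pressure on both faces, forces on the annular region cancel; the net push is pressure × rod cross-section.
Rod cross-section A_rod = π/4 × (7.51 in)² = 44.30 in^2
F = P × A_rod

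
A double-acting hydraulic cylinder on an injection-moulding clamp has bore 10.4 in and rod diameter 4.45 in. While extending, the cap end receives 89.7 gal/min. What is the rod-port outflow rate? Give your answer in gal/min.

Cap-side area A_cap = π/4 × (10.4 in)² = 84.95 in^2
Rod-side annular area A_ann = π/4 × (10.4² − 4.45²) = 69.40 in^2
Piston speed v = Q_in/A_cap; rod-end outflow Q_out = v × A_ann = Q_in × A_ann/A_cap.

Q_out ≈ 73.3 gal/min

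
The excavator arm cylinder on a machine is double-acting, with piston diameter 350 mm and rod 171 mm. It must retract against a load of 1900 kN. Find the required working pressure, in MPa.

Rod-side annular area A_ann = π/4 × (350² − 171²) = 73250 mm^2
Retraction: pressure acts on the annular area.
P = F / A = 1900 kN / A

P ≈ 25.9 MPa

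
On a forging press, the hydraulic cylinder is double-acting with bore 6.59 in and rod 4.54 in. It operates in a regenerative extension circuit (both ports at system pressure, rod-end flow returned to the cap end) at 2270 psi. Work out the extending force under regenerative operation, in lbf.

With equal pressure on both faces, forces on the annular region cancel; the net push is pressure × rod cross-section.
Rod cross-section A_rod = π/4 × (4.54 in)² = 16.19 in^2
F = P × A_rod

F ≈ 36700 lbf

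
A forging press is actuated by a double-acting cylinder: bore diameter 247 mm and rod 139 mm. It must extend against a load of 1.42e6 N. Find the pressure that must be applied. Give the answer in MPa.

P ≈ 29.6 MPa

Cap-side area A_cap = π/4 × (247 mm)² = 47920 mm^2
P = F / A = 1.42e6 N / A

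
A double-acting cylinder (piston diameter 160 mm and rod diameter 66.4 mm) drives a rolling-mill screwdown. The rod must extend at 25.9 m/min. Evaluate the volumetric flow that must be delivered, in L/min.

Cap-side area A_cap = π/4 × (160 mm)² = 20110 mm^2
Q = A × v

Q ≈ 521 L/min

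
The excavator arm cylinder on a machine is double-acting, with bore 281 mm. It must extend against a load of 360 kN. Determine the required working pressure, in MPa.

Cap-side area A_cap = π/4 × (281 mm)² = 62020 mm^2
P = F / A = 360 kN / A

P ≈ 5.80 MPa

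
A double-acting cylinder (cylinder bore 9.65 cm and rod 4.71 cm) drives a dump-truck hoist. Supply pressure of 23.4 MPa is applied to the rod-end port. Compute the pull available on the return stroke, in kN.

Rod-side annular area A_ann = π/4 × (9.65² − 4.71²) = 55.71 cm^2
On retraction the pressure acts on the annular area (bore minus rod).
F = P × A_ann

F ≈ 130 kN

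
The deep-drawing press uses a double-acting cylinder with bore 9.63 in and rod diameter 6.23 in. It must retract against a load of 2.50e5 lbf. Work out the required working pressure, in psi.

P ≈ 5900 psi

Rod-side annular area A_ann = π/4 × (9.63² − 6.23²) = 42.35 in^2
Retraction: pressure acts on the annular area.
P = F / A = 2.50e5 lbf / A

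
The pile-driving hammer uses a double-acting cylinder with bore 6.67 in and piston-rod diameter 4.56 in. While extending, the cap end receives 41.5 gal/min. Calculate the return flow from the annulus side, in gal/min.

Cap-side area A_cap = π/4 × (6.67 in)² = 34.94 in^2
Rod-side annular area A_ann = π/4 × (6.67² − 4.56²) = 18.61 in^2
Piston speed v = Q_in/A_cap; rod-end outflow Q_out = v × A_ann = Q_in × A_ann/A_cap.

Q_out ≈ 22.1 gal/min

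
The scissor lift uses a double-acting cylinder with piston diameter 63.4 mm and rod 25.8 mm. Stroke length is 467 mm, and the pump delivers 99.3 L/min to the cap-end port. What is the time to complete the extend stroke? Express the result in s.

t ≈ 0.891 s

Cap-side area A_cap = π/4 × (63.4 mm)² = 3157 mm^2
Swept volume V = A × L; t = V / Q = A·L / Q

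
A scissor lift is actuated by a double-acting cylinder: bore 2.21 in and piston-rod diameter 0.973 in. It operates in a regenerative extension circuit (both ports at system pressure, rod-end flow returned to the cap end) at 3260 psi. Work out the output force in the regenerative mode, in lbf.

With equal pressure on both faces, forces on the annular region cancel; the net push is pressure × rod cross-section.
Rod cross-section A_rod = π/4 × (0.973 in)² = 0.7436 in^2
F = P × A_rod

F ≈ 2420 lbf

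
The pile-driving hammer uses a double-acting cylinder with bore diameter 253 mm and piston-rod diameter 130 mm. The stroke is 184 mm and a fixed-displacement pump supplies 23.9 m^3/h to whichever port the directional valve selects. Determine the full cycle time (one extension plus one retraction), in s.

t ≈ 2.42 s

Cap-side area A_cap = π/4 × (253 mm)² = 50270 mm^2
Rod-side annular area A_ann = π/4 × (253² − 130²) = 37000 mm^2
t_ext = A_cap·L/Q = 1.393 s
t_ret = A_ann·L/Q = 1.025 s
t_cycle = t_ext + t_ret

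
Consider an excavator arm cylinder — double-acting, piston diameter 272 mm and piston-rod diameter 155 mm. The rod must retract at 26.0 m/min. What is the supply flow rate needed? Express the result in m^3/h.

Q ≈ 61.2 m^3/h

Rod-side annular area A_ann = π/4 × (272² − 155²) = 39240 mm^2
Q = A × v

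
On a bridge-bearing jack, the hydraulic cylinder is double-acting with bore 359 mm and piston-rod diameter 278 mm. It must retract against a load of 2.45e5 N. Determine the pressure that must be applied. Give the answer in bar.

P ≈ 60.5 bar

Rod-side annular area A_ann = π/4 × (359² − 278²) = 40520 mm^2
Retraction: pressure acts on the annular area.
P = F / A = 2.45e5 N / A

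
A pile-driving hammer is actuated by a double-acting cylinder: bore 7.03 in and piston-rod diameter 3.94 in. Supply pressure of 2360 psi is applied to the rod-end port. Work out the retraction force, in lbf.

Rod-side annular area A_ann = π/4 × (7.03² − 3.94²) = 26.62 in^2
On retraction the pressure acts on the annular area (bore minus rod).
F = P × A_ann

F ≈ 62800 lbf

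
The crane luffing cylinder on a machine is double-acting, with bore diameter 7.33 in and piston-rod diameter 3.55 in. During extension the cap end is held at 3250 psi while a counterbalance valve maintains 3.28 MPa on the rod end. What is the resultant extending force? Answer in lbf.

Cap-side area A_cap = π/4 × (7.33 in)² = 42.20 in^2
Rod-side annular area A_ann = π/4 × (7.33² − 3.55²) = 32.30 in^2
Net thrust = P_cap·A_cap − P_rod·A_ann = 1.371e5 lbf − 15370 lbf

F ≈ 1.22e5 lbf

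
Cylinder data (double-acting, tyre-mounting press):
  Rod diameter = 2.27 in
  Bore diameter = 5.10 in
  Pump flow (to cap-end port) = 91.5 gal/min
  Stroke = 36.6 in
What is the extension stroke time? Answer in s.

Cap-side area A_cap = π/4 × (5.10 in)² = 20.43 in^2
Swept volume V = A × L; t = V / Q = A·L / Q

t ≈ 2.12 s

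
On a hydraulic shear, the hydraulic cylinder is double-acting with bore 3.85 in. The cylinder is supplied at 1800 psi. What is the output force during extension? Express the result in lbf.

Cap-side area A_cap = π/4 × (3.85 in)² = 11.64 in^2
F = P × A_cap = 1800 psi × A_cap

F ≈ 21000 lbf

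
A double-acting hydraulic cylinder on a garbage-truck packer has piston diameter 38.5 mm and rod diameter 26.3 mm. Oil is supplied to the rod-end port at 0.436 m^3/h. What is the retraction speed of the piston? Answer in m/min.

v ≈ 11.7 m/min

Rod-side annular area A_ann = π/4 × (38.5² − 26.3²) = 620.9 mm^2
Flow into the rod-end port fills the annular volume.
v = Q / A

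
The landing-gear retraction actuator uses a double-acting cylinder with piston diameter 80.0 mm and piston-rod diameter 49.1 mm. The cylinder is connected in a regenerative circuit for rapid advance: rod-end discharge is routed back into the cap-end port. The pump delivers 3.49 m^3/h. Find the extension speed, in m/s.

v ≈ 0.512 m/s

In regeneration the rod-end outflow joins the pump flow into the cap end, so the net volume the pump must supply per unit advance equals the rod cross-section area.
Rod cross-section A_rod = π/4 × (49.1 mm)² = 1893 mm^2
v = Q_pump / A_rod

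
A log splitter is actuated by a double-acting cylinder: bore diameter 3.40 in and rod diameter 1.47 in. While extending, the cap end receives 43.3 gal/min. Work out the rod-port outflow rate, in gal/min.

Cap-side area A_cap = π/4 × (3.40 in)² = 9.079 in^2
Rod-side annular area A_ann = π/4 × (3.40² − 1.47²) = 7.382 in^2
Piston speed v = Q_in/A_cap; rod-end outflow Q_out = v × A_ann = Q_in × A_ann/A_cap.

Q_out ≈ 35.2 gal/min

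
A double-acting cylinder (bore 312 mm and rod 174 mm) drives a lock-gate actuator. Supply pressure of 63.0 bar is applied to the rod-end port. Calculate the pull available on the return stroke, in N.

F ≈ 3.32e5 N

Rod-side annular area A_ann = π/4 × (312² − 174²) = 52680 mm^2
On retraction the pressure acts on the annular area (bore minus rod).
F = P × A_ann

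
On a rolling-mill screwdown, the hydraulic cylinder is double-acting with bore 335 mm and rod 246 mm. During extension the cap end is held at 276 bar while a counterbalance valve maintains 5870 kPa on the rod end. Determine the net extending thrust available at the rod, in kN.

F ≈ 2190 kN

Cap-side area A_cap = π/4 × (335 mm)² = 88140 mm^2
Rod-side annular area A_ann = π/4 × (335² − 246²) = 40610 mm^2
Net thrust = P_cap·A_cap − P_rod·A_ann = 2433 kN − 238.4 kN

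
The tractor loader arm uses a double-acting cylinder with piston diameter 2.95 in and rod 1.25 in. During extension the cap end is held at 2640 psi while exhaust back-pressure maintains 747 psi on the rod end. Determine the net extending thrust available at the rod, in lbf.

F ≈ 13900 lbf

Cap-side area A_cap = π/4 × (2.95 in)² = 6.835 in^2
Rod-side annular area A_ann = π/4 × (2.95² − 1.25²) = 5.608 in^2
Net thrust = P_cap·A_cap − P_rod·A_ann = 18040 lbf − 4189 lbf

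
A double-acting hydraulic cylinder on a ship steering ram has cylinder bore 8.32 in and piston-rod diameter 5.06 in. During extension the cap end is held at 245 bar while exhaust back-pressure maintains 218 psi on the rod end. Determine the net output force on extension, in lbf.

Cap-side area A_cap = π/4 × (8.32 in)² = 54.37 in^2
Rod-side annular area A_ann = π/4 × (8.32² − 5.06²) = 34.26 in^2
Net thrust = P_cap·A_cap − P_rod·A_ann = 1.932e5 lbf − 7468 lbf

F ≈ 1.86e5 lbf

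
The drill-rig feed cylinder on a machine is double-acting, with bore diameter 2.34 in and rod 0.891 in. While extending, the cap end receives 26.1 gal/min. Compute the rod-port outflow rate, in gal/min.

Cap-side area A_cap = π/4 × (2.34 in)² = 4.301 in^2
Rod-side annular area A_ann = π/4 × (2.34² − 0.891²) = 3.677 in^2
Piston speed v = Q_in/A_cap; rod-end outflow Q_out = v × A_ann = Q_in × A_ann/A_cap.

Q_out ≈ 22.3 gal/min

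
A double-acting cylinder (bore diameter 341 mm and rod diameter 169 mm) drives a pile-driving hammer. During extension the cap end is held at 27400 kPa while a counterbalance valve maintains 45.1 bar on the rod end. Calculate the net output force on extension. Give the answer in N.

Cap-side area A_cap = π/4 × (341 mm)² = 91330 mm^2
Rod-side annular area A_ann = π/4 × (341² − 169²) = 68900 mm^2
Net thrust = P_cap·A_cap − P_rod·A_ann = 2.502e6 N − 3.107e5 N

F ≈ 2.19e6 N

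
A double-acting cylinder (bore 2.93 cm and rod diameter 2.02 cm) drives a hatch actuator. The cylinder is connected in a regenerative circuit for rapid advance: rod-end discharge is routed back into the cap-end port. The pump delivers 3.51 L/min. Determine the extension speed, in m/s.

v ≈ 0.183 m/s

In regeneration the rod-end outflow joins the pump flow into the cap end, so the net volume the pump must supply per unit advance equals the rod cross-section area.
Rod cross-section A_rod = π/4 × (2.02 cm)² = 3.205 cm^2
v = Q_pump / A_rod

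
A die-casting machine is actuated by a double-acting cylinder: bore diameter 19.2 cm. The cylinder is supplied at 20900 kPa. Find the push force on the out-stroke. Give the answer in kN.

F ≈ 605 kN

Cap-side area A_cap = π/4 × (19.2 cm)² = 289.5 cm^2
F = P × A_cap = 20900 kPa × A_cap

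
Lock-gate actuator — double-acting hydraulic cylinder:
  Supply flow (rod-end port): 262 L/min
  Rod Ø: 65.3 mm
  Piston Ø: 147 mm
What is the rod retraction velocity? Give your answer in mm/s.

v ≈ 321 mm/s

Rod-side annular area A_ann = π/4 × (147² − 65.3²) = 13620 mm^2
Flow into the rod-end port fills the annular volume.
v = Q / A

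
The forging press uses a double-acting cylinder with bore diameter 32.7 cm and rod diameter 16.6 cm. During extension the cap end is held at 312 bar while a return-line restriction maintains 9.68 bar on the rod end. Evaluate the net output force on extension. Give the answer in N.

F ≈ 2.56e6 N

Cap-side area A_cap = π/4 × (32.7 cm)² = 839.8 cm^2
Rod-side annular area A_ann = π/4 × (32.7² − 16.6²) = 623.4 cm^2
Net thrust = P_cap·A_cap − P_rod·A_ann = 2.620e6 N − 60340 N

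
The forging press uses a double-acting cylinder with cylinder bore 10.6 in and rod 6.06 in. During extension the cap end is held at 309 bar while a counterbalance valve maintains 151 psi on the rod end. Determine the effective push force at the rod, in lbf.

F ≈ 3.87e5 lbf

Cap-side area A_cap = π/4 × (10.6 in)² = 88.25 in^2
Rod-side annular area A_ann = π/4 × (10.6² − 6.06²) = 59.40 in^2
Net thrust = P_cap·A_cap − P_rod·A_ann = 3.955e5 lbf − 8970 lbf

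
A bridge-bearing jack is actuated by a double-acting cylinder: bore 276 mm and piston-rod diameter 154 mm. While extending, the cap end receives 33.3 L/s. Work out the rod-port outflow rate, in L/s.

Cap-side area A_cap = π/4 × (276 mm)² = 59830 mm^2
Rod-side annular area A_ann = π/4 × (276² − 154²) = 41200 mm^2
Piston speed v = Q_in/A_cap; rod-end outflow Q_out = v × A_ann = Q_in × A_ann/A_cap.

Q_out ≈ 22.9 L/s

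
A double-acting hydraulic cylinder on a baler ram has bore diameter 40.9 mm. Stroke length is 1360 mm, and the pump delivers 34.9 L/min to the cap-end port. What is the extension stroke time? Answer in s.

t ≈ 3.07 s

Cap-side area A_cap = π/4 × (40.9 mm)² = 1314 mm^2
Swept volume V = A × L; t = V / Q = A·L / Q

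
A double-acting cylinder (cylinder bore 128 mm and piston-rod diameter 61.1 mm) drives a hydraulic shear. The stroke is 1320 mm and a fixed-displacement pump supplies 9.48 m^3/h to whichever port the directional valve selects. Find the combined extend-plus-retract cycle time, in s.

t ≈ 11.4 s

Cap-side area A_cap = π/4 × (128 mm)² = 12870 mm^2
Rod-side annular area A_ann = π/4 × (128² − 61.1²) = 9936 mm^2
t_ext = A_cap·L/Q = 6.450 s
t_ret = A_ann·L/Q = 4.981 s
t_cycle = t_ext + t_ret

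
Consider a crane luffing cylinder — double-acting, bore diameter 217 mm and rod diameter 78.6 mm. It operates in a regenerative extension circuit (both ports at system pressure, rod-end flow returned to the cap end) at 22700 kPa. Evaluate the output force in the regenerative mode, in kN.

F ≈ 110 kN

With equal pressure on both faces, forces on the annular region cancel; the net push is pressure × rod cross-section.
Rod cross-section A_rod = π/4 × (78.6 mm)² = 4852 mm^2
F = P × A_rod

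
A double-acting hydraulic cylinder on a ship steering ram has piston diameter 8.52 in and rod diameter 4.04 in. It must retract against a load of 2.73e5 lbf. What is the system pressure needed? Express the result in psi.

Rod-side annular area A_ann = π/4 × (8.52² − 4.04²) = 44.19 in^2
Retraction: pressure acts on the annular area.
P = F / A = 2.73e5 lbf / A

P ≈ 6180 psi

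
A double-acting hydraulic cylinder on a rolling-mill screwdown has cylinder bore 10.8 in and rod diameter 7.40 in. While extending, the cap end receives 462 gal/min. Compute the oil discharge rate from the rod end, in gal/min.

Cap-side area A_cap = π/4 × (10.8 in)² = 91.61 in^2
Rod-side annular area A_ann = π/4 × (10.8² − 7.40²) = 48.60 in^2
Piston speed v = Q_in/A_cap; rod-end outflow Q_out = v × A_ann = Q_in × A_ann/A_cap.

Q_out ≈ 245 gal/min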